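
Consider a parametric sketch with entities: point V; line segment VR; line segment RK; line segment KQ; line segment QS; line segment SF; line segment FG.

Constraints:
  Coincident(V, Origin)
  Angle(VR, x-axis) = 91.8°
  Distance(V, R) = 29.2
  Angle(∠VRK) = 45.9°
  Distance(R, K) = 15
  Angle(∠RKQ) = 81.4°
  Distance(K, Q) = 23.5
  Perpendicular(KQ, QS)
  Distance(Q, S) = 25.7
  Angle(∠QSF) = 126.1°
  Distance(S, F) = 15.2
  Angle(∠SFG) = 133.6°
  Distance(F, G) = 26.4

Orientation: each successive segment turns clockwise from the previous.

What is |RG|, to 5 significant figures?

22.740

∠QSF = 126.1° gives SF at 75.200° from the x-axis; with |SF| = 15.2, F = (-20.385, 38.910). ∠SFG = 133.6° gives FG at 28.800° from the x-axis; with |FG| = 26.4, G = (2.7491, 51.628). Then |RG| = |G − R| = 22.740.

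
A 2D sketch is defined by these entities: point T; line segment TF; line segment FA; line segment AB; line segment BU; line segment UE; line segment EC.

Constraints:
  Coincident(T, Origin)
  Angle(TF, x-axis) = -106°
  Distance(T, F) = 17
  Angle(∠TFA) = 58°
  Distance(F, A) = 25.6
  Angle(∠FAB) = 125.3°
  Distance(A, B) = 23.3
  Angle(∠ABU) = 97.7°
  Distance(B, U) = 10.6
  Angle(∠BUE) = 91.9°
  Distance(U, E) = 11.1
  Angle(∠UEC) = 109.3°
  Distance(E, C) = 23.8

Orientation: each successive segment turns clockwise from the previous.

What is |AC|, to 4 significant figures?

8.780

∠BUE = 91.9° gives UE at -93.10° from the x-axis; with |UE| = 11.1, E = (-6.734, 13.41). ∠UEC = 109.3° gives EC at -163.8° from the x-axis; with |EC| = 23.8, C = (-29.59, 6.765). Then |AC| = |C − A| = 8.780.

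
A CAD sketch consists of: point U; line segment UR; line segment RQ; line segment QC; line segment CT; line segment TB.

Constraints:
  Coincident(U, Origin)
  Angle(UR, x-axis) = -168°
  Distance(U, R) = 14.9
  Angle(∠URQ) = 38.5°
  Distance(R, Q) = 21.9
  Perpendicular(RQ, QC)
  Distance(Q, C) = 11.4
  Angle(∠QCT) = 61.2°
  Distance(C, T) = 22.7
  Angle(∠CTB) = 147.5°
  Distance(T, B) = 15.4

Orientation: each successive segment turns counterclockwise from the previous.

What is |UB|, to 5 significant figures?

28.086

U is at the origin; UR runs at -168.0° with length 14.9, so R = (-14.574, -3.0979). ∠URQ = 38.5° gives RQ at -26.500° from the x-axis; with |RQ| = 21.9, Q = (5.0247, -12.870). RQ ⟂ QC, so QC runs at 63.500°; with |QC| = 11.4, C = (10.111, -2.6674). ∠QCT = 61.2° gives CT at -177.70° from the x-axis; with |CT| = 22.7, T = (-12.570, -3.5784). ∠CTB = 147.5° gives TB at -145.20° from the x-axis; with |TB| = 15.4, B = (-25.216, -12.367). Then |UB| = |B − U| = 28.086.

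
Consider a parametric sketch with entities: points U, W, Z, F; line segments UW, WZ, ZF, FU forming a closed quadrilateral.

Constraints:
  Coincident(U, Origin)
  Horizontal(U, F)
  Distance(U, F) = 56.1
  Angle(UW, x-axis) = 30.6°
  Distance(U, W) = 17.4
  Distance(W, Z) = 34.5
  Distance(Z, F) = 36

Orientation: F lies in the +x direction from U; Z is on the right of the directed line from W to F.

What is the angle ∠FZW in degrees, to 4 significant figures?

73.23°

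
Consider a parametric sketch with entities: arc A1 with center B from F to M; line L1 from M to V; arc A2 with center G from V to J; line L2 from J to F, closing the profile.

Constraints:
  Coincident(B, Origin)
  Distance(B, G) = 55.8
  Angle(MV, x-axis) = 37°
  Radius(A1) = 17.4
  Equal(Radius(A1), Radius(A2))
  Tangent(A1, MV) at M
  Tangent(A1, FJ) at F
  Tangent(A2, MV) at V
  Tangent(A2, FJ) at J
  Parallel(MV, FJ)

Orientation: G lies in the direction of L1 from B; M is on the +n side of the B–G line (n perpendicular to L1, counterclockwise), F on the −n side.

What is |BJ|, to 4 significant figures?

58.45

The slot axis is L1's direction at 37.0°, so u = (cos 37.0°, sin 37.0°) = (0.7986, 0.6018) and n = (−sin 37.0°, cos 37.0°) = (-0.6018, 0.7986). B is at the origin and G lies 55.8 along u from B, so G = 55.8·u = (44.56, 33.58). Tangency of A1 to both parallel lines with radius 17.4 puts M and F at B ± 17.4·n: M = (-10.47, 13.90), F = (10.47, -13.90). Equal radii place V and J the same way about G: V = G + 17.4·n = (34.09, 47.48), J = G − 17.4·n = (55.04, 19.69). Then |BJ| = |J − B| = 58.45.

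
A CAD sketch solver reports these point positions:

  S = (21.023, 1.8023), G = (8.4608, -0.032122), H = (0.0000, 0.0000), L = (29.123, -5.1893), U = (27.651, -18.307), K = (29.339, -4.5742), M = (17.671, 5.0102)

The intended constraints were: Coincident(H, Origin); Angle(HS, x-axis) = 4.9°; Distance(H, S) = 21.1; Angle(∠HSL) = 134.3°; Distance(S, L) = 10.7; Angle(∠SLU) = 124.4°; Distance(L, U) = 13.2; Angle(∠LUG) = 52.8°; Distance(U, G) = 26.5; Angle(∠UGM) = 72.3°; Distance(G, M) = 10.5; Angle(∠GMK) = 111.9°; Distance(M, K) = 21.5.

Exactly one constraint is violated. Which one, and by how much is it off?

Distance(M, K) = 21.5 — off by 6.40.

H = (0.00, 0.00) ✓; HS at 4.900° ✓; |HS| = 21.10 ✓; ∠HSL = 134.3° ✓; |SL| = 10.70 ✓; ∠SLU = 124.4° ✓; |LU| = 13.20 ✓; ∠LUG = 52.80° ✓; |UG| = 26.50 ✓; ∠UGM = 72.30° ✓; |GM| = 10.50 ✓; ∠GMK = 111.9° ✓; |MK| = 15.10 ✗.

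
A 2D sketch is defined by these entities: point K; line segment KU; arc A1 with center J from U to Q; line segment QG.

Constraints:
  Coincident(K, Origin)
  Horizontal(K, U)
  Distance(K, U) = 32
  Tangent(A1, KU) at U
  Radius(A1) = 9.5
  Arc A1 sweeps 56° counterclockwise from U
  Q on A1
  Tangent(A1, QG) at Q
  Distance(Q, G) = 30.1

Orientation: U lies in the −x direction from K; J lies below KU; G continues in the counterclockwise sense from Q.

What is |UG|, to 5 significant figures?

38.206

K is at the origin; K and U share the same y with |KU| = 32.0 and U on the −x side, so U = (-32.000, 0.0000). Since A1 is tangent to KU there, JU ⟂ KU, so J = U + (0, -9.5) = (-32.000, -9.5000). On A1, U sits at bearing 90° from J; a 56° counterclockwise sweep puts Q at bearing 146°, so Q = J + 9.5·(cos 146°, sin 146°) = (-39.876, -4.1877). The tangent condition forces JQ to be normal to QG, so QG runs along (−sin 146°, cos 146°); with |QG| = 30.1, G = (-56.708, -29.142). Then |UG| = |G − U| = 38.206.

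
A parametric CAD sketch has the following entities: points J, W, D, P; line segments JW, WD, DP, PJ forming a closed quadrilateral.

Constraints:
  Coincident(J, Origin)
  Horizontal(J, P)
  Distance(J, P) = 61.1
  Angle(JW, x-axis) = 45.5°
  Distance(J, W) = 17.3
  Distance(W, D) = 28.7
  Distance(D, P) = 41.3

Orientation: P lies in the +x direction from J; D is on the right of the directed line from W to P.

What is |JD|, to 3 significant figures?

26.7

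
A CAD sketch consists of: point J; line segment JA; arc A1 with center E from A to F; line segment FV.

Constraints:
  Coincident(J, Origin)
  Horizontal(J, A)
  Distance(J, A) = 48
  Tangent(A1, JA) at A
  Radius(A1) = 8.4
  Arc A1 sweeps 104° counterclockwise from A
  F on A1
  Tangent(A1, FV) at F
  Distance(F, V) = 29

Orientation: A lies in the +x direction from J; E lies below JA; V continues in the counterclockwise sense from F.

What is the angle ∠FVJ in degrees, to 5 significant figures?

36.545°

J is at the origin; JA is horizontal with |JA| = 48.0 and A on the +x side, so A = (48.000, 0.0000). The tangent condition forces EA to be normal to JA, so E = A + (0, -8.4) = (48.000, -8.4000). On A1, A sits at bearing 90° from E; a 104° counterclockwise sweep puts F at bearing 194°, so F = E + 8.4·(cos 194°, sin 194°) = (39.850, -10.432). A1 meets FV tangentially, so EF is at right angles to FV, so FV runs along (−sin 194°, cos 194°); with |FV| = 29.0, V = (46.865, -38.571). Then cos ∠FVJ = VF·VJ / (|VF||VJ|), giving 36.545°.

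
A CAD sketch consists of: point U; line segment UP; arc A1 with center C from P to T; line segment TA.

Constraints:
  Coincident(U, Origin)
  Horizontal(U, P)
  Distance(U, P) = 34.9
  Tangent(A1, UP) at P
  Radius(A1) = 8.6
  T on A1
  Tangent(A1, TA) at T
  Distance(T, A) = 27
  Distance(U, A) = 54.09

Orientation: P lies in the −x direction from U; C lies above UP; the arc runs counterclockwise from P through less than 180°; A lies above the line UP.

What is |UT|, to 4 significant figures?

30.08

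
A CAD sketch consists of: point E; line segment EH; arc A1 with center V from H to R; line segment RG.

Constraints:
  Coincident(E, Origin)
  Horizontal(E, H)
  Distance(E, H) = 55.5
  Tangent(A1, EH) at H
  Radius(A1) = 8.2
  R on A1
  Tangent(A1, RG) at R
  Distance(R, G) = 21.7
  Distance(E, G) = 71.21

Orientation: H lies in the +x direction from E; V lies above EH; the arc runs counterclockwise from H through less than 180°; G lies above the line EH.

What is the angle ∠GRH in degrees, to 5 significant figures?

136.52°

Checks: |VH| = 8.200 ✓; |VR| = 8.200 ✓; ∠(VR, RG) = 90.00° ✓; |RG| = 21.70 ✓; |EG| = 71.21 ✓.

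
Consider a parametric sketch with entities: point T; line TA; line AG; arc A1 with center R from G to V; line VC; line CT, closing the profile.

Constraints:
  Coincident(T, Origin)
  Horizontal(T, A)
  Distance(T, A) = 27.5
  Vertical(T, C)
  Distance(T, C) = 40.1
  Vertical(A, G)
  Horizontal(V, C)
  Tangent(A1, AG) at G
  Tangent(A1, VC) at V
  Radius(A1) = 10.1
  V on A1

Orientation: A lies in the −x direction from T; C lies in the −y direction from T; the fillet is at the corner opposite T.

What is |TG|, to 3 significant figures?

40.7

T is at the origin; T and A share the same y with |TA| = 27.5 and A on the −x side, so A = (-27.5, 0.00). T and C share the same x with |TC| = 40.1 and C on the −y side, so C = (0.00, -40.1). The virtual corner opposite T is at (-27.5, -40.1). Tangency of A1 to AG means the radius RG is perpendicular to AG and tangency of A1 to VC means the radius RV is perpendicular to VC, with radius 10.1, so the center R sits 10.1 in from both sides at R = (-17.4, -30.0). That places the tangent points at G = (-27.5, -30.0) on AG and V = (-17.4, -40.1) on VC. Then |TG| = |G − T| = 40.7.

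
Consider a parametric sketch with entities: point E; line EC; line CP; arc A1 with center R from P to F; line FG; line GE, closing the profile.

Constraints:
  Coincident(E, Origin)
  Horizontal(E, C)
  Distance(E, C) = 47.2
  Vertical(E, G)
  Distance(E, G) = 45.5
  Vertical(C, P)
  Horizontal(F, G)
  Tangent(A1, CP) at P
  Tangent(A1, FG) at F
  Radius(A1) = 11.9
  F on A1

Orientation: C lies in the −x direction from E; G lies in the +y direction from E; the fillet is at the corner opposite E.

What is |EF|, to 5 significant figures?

57.588

E is at the origin; E and C share the same y with |EC| = 47.2 and C on the −x side, so C = (-47.200, 0.0000). EG is vertical with |EG| = 45.5 and G on the +y side, so G = (0.0000, 45.500). The virtual corner opposite E is at (-47.200, 45.500). Since A1 is tangent to CP there, RP ⟂ CP and A1 meets FG tangentially, so RF is at right angles to FG, with radius 11.9, so the center R sits 11.9 in from both sides at R = (-35.300, 33.600). That places the tangent points at P = (-47.200, 33.600) on CP and F = (-35.300, 45.500) on FG. Then |EF| = |F − E| = 57.588.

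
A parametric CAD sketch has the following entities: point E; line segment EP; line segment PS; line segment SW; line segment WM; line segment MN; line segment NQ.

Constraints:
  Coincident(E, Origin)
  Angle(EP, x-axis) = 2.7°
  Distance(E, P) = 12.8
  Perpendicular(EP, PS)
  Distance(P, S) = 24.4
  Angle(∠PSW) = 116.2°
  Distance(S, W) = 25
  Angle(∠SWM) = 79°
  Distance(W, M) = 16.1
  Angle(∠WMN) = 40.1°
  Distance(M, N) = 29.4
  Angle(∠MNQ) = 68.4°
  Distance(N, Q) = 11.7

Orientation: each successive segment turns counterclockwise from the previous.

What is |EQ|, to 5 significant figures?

43.133

E is at the origin; EP runs at 2.7° with length 12.8, so P = (12.786, 0.60296). EP ⟂ PS, so PS runs at 92.700°; with |PS| = 24.4, S = (11.636, 24.976). ∠PSW = 116.2° gives SW at 156.50° from the x-axis; with |SW| = 25.0, W = (-11.290, 34.945). ∠SWM = 79.0° gives WM at -102.50° from the x-axis; with |WM| = 16.1, M = (-14.775, 19.226). ∠WMN = 40.1° gives MN at 37.400° from the x-axis; with |MN| = 29.4, N = (8.5810, 37.083). ∠MNQ = 68.4° gives NQ at 149.00° from the x-axis; with |NQ| = 11.7, Q = (-1.4479, 43.109). Then |EQ| = |Q − E| = 43.133.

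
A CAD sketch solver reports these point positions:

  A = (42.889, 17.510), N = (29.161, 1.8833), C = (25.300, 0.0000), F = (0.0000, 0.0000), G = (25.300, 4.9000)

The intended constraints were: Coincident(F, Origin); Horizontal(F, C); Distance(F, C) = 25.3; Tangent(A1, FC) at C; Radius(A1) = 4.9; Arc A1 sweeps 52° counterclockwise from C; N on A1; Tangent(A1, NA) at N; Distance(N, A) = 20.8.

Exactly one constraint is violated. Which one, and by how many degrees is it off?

Tangent(A1, NA) at N — off by 3.30°.

F = (0.00, 0.00) ✓; F.y = 0.00, C.y = 0.00 ✓; |FC| = 25.30 ✓; ∠(GC, CF) = 90.00° ✓; |GC| = 4.900 ✓; bearing(G→N) − bearing(G→C) = 52.00° ✓; |GN| = 4.900 ✓; ∠(GN, NA) = 93.30° ✗; |NA| = 20.80 ✓.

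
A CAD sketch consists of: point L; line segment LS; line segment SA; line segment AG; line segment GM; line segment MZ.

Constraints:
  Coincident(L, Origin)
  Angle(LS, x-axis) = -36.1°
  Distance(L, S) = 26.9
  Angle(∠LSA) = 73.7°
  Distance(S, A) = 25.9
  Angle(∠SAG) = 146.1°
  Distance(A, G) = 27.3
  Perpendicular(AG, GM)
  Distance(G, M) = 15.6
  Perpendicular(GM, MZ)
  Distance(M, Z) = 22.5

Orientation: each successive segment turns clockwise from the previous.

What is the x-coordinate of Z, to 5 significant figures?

-4.5821

L is at the origin; LS runs at -36.1° with length 26.9, so S = (21.735, -15.849). ∠LSA = 73.7° gives SA at -142.40° from the x-axis; with |SA| = 25.9, A = (1.2146, -31.652). ∠SAG = 146.1° gives AG at -176.30° from the x-axis; with |AG| = 27.3, G = (-26.028, -33.414). AG is perpendicular to GM, so GM runs at 93.700°; with |GM| = 15.6, M = (-27.035, -17.846). GM ⟂ MZ, so MZ runs at 3.7000°; with |MZ| = 22.5, Z = (-4.5821, -16.394). So Z.x = -4.5821.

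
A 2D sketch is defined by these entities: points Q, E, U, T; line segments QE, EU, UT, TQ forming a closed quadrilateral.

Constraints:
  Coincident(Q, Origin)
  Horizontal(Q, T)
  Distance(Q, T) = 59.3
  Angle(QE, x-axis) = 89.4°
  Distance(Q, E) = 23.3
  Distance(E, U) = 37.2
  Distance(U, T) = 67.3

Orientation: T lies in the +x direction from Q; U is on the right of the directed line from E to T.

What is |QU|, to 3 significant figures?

14.8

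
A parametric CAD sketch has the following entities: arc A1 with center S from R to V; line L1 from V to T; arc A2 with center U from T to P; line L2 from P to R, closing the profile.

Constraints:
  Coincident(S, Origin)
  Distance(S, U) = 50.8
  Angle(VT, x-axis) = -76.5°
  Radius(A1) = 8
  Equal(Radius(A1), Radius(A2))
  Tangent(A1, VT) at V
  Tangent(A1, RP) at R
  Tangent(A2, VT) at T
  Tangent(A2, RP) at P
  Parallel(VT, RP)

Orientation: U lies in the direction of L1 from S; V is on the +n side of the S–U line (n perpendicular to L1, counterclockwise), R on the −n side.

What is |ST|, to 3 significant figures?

51.4

The slot axis is L1's direction at -76.5°, so u = (cos -76.5°, sin -76.5°) = (0.233, -0.972) and n = (−sin -76.5°, cos -76.5°) = (0.972, 0.233). S is at the origin and U lies 50.8 along u from S, so U = 50.8·u = (11.9, -49.4). Tangency of A1 to both parallel lines with radius 8.0 puts V and R at S ± 8.0·n: V = (7.78, 1.87), R = (-7.78, -1.87). Equal radii place T and P the same way about U: T = U + 8.0·n = (19.6, -47.5), P = U − 8.0·n = (4.08, -51.3). Then |ST| = |T − S| = 51.4.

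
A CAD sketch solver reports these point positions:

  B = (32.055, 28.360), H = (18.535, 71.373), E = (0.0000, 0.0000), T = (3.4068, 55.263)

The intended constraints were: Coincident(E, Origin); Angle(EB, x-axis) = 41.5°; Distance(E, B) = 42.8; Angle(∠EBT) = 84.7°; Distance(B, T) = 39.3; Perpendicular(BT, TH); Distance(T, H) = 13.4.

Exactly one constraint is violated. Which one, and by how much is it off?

Distance(T, H) = 13.4 — off by 8.70.

E = (0.00, 0.00) ✓; EB at 41.50° ✓; |EB| = 42.80 ✓; ∠EBT = 84.70° ✓; |BT| = 39.30 ✓; ∠(BT, TH) = 90.00° ✓; |TH| = 22.10 ✗.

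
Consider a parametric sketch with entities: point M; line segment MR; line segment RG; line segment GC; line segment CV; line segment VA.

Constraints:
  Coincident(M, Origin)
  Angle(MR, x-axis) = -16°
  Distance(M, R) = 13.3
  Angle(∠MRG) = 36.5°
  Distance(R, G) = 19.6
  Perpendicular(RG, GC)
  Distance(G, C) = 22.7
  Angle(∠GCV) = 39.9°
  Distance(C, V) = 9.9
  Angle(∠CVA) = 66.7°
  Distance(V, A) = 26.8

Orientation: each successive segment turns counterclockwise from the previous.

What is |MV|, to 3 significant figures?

7.64

M is at the origin; MR runs at -16.0° with length 13.3, so R = (12.8, -3.67). ∠MRG = 36.5° gives RG at 128° from the x-axis; with |RG| = 19.6, G = (0.853, 11.9). RG ⟂ GC, so GC runs at -142°; with |GC| = 22.7, C = (-17.2, -1.94). ∠GCV = 39.9° gives CV at -2.40° from the x-axis; with |CV| = 9.9, V = (-7.26, -2.35). Then |MV| = |V − M| = 7.64.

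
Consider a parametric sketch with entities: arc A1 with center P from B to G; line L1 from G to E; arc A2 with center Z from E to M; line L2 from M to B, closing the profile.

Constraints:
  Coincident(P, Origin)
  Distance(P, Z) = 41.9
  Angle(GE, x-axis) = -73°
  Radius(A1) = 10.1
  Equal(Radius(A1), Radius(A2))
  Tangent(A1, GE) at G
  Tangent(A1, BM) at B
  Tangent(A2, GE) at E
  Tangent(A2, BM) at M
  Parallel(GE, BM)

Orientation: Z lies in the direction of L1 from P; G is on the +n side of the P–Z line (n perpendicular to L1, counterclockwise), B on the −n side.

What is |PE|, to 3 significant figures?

43.1

The slot axis is L1's direction at -73.0°, so u = (cos -73.0°, sin -73.0°) = (0.292, -0.956) and n = (−sin -73.0°, cos -73.0°) = (0.956, 0.292). P is at the origin and Z lies 41.9 along u from P, so Z = 41.9·u = (12.3, -40.1). Tangency of A1 to both parallel lines with radius 10.1 puts G and B at P ± 10.1·n: G = (9.66, 2.95), B = (-9.66, -2.95). Equal radii place E and M the same way about Z: E = Z + 10.1·n = (21.9, -37.1), M = Z − 10.1·n = (2.59, -43.0). Then |PE| = |E − P| = 43.1.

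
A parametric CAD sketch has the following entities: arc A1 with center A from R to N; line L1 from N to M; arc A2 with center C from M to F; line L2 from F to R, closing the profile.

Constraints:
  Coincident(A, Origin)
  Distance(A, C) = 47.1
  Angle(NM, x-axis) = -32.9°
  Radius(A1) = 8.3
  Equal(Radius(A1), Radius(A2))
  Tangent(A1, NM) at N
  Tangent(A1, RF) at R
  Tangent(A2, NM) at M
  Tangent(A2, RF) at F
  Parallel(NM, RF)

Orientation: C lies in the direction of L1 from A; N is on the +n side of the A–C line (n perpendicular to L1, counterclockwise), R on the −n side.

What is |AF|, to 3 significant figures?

47.8

The slot axis is L1's direction at -32.9°, so u = (cos -32.9°, sin -32.9°) = (0.840, -0.543) and n = (−sin -32.9°, cos -32.9°) = (0.543, 0.840). A is at the origin and C lies 47.1 along u from A, so C = 47.1·u = (39.5, -25.6). Tangency of A1 to both parallel lines with radius 8.3 puts N and R at A ± 8.3·n: N = (4.51, 6.97), R = (-4.51, -6.97). Equal radii place M and F the same way about C: M = C + 8.3·n = (44.1, -18.6), F = C − 8.3·n = (35.0, -32.6). Then |AF| = |F − A| = 47.8.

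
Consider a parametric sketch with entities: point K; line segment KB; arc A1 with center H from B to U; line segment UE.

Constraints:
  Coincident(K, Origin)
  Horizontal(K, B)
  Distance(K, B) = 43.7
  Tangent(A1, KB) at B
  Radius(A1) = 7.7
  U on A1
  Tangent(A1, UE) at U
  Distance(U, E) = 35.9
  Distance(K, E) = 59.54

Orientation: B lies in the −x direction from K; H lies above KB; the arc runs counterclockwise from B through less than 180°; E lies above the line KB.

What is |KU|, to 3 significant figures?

37.0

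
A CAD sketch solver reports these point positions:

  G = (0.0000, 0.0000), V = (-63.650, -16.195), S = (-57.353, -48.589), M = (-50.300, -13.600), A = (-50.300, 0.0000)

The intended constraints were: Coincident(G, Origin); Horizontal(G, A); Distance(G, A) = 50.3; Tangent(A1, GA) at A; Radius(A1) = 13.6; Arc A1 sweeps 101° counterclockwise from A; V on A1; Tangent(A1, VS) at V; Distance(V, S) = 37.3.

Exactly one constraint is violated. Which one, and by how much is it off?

Distance(V, S) = 37.3 — off by 4.30.

G = (0.00, 0.00) ✓; G.y = 0.00, A.y = 0.00 ✓; |GA| = 50.30 ✓; ∠(MA, AG) = 90.00° ✓; |MA| = 13.60 ✓; bearing(M→V) − bearing(M→A) = 101.0° ✓; |MV| = 13.60 ✓; ∠(MV, VS) = 90.00° ✓; |VS| = 33.00 ✗.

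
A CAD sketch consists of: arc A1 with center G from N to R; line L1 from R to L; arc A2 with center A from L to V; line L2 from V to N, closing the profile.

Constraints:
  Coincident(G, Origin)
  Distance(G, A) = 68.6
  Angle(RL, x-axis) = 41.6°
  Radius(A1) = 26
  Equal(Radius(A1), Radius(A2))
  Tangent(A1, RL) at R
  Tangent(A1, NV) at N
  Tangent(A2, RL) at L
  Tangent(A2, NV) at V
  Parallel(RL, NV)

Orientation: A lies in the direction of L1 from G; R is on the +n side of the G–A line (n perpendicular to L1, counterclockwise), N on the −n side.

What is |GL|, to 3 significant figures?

73.4

The slot axis is L1's direction at 41.6°, so u = (cos 41.6°, sin 41.6°) = (0.748, 0.664) and n = (−sin 41.6°, cos 41.6°) = (-0.664, 0.748). G is at the origin and A lies 68.6 along u from G, so A = 68.6·u = (51.3, 45.5). Tangency of A1 to both parallel lines with radius 26.0 puts R and N at G ± 26.0·n: R = (-17.3, 19.4), N = (17.3, -19.4). Equal radii place L and V the same way about A: L = A + 26.0·n = (34.0, 65.0), V = A − 26.0·n = (68.6, 26.1). Then |GL| = |L − G| = 73.4.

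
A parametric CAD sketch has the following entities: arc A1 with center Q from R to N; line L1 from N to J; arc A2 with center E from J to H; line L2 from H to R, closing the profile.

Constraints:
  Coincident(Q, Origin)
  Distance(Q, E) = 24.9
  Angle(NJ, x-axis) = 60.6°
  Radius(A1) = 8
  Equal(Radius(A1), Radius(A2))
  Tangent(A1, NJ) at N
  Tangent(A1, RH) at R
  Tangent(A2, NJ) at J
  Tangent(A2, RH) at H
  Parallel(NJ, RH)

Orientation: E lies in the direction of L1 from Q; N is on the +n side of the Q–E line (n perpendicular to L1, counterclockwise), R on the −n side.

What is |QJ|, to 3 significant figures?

26.2

Tangency of A1 to both parallel lines with radius 8.0 puts N and R at Q ± 8.0·n: N = (-6.97, 3.93), R = (6.97, -3.93). Equal radii place J and H the same way about E: J = E + 8.0·n = (5.25, 25.6), H = E − 8.0·n = (19.2, 17.8). Then |QJ| = |J − Q| = 26.2.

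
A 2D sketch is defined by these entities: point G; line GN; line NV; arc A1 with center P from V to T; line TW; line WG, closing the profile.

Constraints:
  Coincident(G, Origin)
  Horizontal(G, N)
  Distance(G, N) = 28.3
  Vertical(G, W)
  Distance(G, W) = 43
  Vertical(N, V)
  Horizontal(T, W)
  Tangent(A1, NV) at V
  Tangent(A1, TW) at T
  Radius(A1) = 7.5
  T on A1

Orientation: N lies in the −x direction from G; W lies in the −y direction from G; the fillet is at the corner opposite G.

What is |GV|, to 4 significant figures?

45.40

The virtual corner opposite G is at (-28.30, -43.00). The tangent condition forces PV to be normal to NV and since A1 is tangent to TW there, PT ⟂ TW, with radius 7.5, so the center P sits 7.5 in from both sides at P = (-20.80, -35.50). That places the tangent points at V = (-28.30, -35.50) on NV and T = (-20.80, -43.00) on TW. Then |GV| = |V − G| = 45.40.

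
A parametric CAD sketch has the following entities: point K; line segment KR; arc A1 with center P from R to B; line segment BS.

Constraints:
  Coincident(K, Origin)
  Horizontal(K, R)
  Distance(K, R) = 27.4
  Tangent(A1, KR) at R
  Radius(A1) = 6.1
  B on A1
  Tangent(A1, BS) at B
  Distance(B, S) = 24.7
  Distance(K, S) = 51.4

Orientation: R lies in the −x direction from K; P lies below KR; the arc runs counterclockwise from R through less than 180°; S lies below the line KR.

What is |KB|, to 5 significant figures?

32.748

K is at the origin; K and R share the same y with |KR| = 27.4 and R on the −x side, so R = (-27.400, 0.0000). Since A1 is tangent to KR there, PR ⟂ KR, so P = R + (0, -6.1) = (-27.400, -6.1000). Since PB ⟂ BS (tangency), |PS| = √(6.1² + 24.7²) = 25.442 regardless of where B sits on A1. So S lies on both circle(K, 51.4) and circle(P, 25.442); the below-KR intersection is S = (-45.422, -24.059). B is the foot of the tangent from S: B = (-32.616, -2.9375).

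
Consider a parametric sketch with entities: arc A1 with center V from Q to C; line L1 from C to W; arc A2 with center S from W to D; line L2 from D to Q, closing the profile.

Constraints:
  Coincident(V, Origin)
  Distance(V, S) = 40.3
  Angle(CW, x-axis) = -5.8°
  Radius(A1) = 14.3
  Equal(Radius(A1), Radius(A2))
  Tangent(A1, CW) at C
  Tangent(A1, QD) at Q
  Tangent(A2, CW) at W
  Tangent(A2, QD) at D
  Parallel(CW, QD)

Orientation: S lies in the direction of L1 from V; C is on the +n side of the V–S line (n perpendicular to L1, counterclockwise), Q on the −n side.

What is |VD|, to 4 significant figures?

42.76

The slot axis is L1's direction at -5.8°, so u = (cos -5.8°, sin -5.8°) = (0.9949, -0.1011) and n = (−sin -5.8°, cos -5.8°) = (0.1011, 0.9949). V is at the origin and S lies 40.3 along u from V, so S = 40.3·u = (40.09, -4.073). Tangency of A1 to both parallel lines with radius 14.3 puts C and Q at V ± 14.3·n: C = (1.445, 14.23), Q = (-1.445, -14.23). Equal radii place W and D the same way about S: W = S + 14.3·n = (41.54, 10.15), D = S − 14.3·n = (38.65, -18.30). Then |VD| = |D − V| = 42.76.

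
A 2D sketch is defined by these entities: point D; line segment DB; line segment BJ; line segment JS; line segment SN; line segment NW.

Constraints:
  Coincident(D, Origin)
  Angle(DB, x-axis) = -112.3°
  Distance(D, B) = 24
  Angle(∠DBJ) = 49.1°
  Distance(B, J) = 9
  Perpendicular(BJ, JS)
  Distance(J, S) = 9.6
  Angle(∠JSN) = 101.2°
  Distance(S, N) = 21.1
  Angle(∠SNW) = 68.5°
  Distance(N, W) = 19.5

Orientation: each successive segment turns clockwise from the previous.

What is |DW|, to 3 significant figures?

33.6

∠JSN = 101.2° gives SN at -52.0° from the x-axis; with |SN| = 21.1, N = (8.39, -26.5). ∠SNW = 68.5° gives NW at -164° from the x-axis; with |NW| = 19.5, W = (-10.3, -32.0). Then |DW| = |W − D| = 33.6.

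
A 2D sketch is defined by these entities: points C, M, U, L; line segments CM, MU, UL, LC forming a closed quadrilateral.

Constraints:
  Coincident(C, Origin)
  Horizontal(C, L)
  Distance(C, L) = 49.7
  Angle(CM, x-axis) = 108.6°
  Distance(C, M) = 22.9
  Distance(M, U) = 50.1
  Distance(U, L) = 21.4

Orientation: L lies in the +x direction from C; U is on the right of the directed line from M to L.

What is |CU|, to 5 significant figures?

32.793

Checks: |MU| = 50.10 ✓; |UL| = 21.40 ✓.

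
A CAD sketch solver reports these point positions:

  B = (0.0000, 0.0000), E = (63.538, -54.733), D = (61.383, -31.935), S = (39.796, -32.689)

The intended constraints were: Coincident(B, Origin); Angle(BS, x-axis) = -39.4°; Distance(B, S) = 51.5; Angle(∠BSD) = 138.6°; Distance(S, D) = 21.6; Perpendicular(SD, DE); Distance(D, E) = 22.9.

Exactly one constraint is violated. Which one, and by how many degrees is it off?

Perpendicular(SD, DE) — off by 3.40°.

B = (0.00, 0.00) ✓; BS at -39.40° ✓; |BS| = 51.50 ✓; ∠BSD = 138.6° ✓; |SD| = 21.60 ✓; ∠(SD, DE) = 86.60° ✗; |DE| = 22.90 ✓.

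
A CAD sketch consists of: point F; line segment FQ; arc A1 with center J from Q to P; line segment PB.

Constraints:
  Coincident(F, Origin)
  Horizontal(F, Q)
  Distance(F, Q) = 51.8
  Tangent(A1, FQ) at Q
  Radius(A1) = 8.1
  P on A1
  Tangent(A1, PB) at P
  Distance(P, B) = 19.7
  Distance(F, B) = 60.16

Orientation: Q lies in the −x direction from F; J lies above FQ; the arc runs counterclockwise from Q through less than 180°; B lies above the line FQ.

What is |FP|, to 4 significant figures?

45.86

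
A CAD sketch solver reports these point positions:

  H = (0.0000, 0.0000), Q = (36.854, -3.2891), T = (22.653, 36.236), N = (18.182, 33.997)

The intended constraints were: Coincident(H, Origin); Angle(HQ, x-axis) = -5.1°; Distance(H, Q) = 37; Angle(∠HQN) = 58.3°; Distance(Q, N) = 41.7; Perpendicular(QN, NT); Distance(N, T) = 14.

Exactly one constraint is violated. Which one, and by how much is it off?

Distance(N, T) = 14 — off by 9.00.

H = (0.00, 0.00) ✓; HQ at -5.100° ✓; |HQ| = 37.00 ✓; ∠HQN = 58.30° ✓; |QN| = 41.70 ✓; ∠(QN, NT) = 90.00° ✓; |NT| = 5.000 ✗.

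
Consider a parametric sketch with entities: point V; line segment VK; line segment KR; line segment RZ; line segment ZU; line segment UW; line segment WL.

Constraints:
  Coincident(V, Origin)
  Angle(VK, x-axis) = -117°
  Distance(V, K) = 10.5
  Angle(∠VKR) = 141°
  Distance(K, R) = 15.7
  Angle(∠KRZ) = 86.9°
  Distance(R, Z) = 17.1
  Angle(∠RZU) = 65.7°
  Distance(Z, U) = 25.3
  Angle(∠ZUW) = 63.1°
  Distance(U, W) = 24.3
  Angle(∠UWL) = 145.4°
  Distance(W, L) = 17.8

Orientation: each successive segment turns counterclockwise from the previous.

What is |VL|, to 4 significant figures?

41.12

V is at the origin; VK runs at -117.0° with length 10.5, so K = (-4.767, -9.356). ∠VKR = 141.0° gives KR at -78.00° from the x-axis; with |KR| = 15.7, R = (-1.503, -24.71). ∠KRZ = 86.9° gives RZ at 15.10° from the x-axis; with |RZ| = 17.1, Z = (15.01, -20.26). ∠RZU = 65.7° gives ZU at 129.4° from the x-axis; with |ZU| = 25.3, U = (-1.052, -0.7077). ∠ZUW = 63.1° gives UW at -113.7° from the x-axis; with |UW| = 24.3, W = (-10.82, -22.96). ∠UWL = 145.4° gives WL at -79.10° from the x-axis; with |WL| = 17.8, L = (-7.453, -40.44). Then |VL| = |L − V| = 41.12.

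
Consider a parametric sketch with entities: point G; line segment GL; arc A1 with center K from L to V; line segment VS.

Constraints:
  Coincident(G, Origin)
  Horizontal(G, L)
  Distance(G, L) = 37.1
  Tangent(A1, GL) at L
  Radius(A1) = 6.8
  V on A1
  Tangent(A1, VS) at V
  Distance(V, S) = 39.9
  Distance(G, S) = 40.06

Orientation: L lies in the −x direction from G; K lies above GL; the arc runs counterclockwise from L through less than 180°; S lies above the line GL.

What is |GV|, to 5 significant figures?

31.358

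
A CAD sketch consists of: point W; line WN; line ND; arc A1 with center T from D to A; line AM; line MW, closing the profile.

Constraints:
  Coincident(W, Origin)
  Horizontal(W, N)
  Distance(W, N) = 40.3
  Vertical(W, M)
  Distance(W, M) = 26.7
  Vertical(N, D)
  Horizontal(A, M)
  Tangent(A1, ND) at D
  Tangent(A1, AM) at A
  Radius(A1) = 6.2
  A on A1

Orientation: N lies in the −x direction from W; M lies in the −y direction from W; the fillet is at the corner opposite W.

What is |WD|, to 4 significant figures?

45.21

W is at the origin; WN is horizontal with |WN| = 40.3 and N on the −x side, so N = (-40.30, 0.000). W and M share the same x with |WM| = 26.7 and M on the −y side, so M = (0.000, -26.70). The virtual corner opposite W is at (-40.30, -26.70). Since A1 is tangent to ND there, TD ⟂ ND and since A1 is tangent to AM there, TA ⟂ AM, with radius 6.2, so the center T sits 6.2 in from both sides at T = (-34.10, -20.50). That places the tangent points at D = (-40.30, -20.50) on ND and A = (-34.10, -26.70) on AM. Then |WD| = |D − W| = 45.21.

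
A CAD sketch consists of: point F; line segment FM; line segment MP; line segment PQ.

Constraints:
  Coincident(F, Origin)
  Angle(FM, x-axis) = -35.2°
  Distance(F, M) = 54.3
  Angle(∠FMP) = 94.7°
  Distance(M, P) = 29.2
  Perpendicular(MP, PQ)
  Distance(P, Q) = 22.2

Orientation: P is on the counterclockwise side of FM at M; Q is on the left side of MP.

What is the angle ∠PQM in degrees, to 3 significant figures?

52.8°

F is at the origin; FM runs at -35.2° with length 54.3, so M = 54.3·(cos -35.2°, sin -35.2°) = (44.4, -31.3). ∠FMP = 94.7°, so MP runs at -35.2° + (180° − 94.7°) = 50.1° from the x-axis; with |MP| = 29.2, P = M + 29.2·(cos 50.1°, sin 50.1°) = (63.1, -8.90). The perpendicularity gives PQ at right angles to MP; with |PQ| = 22.2 on the left of MP, Q = P + 22.2·(-0.767, 0.641) = (46.1, 5.34). Then cos ∠PQM = QP·QM / (|QP||QM|), giving 52.8°.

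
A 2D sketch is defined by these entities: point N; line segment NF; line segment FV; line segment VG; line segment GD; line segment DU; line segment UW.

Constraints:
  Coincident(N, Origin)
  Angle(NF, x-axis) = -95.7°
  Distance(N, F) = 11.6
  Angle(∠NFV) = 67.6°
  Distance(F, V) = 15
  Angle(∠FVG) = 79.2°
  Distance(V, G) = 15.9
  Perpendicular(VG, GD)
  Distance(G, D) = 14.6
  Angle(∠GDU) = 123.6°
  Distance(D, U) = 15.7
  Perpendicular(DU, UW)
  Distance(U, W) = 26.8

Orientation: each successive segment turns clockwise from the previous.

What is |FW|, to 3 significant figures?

20.2

N is at the origin; NF runs at -95.7° with length 11.6, so F = (-1.15, -11.5). ∠NFV = 67.6° gives FV at 152° from the x-axis; with |FV| = 15.0, V = (-14.4, -4.48). ∠FVG = 79.2° gives VG at 51.1° from the x-axis; with |VG| = 15.9, G = (-4.40, 7.90). VG is perpendicular to GD, so GD runs at -38.9°; with |GD| = 14.6, D = (6.96, -1.27). ∠GDU = 123.6° gives DU at -95.3° from the x-axis; with |DU| = 15.7, U = (5.51, -16.9). DU ⟂ UW, so UW runs at 175°; with |UW| = 26.8, W = (-21.2, -14.4). Then |FW| = |W − F| = 20.2.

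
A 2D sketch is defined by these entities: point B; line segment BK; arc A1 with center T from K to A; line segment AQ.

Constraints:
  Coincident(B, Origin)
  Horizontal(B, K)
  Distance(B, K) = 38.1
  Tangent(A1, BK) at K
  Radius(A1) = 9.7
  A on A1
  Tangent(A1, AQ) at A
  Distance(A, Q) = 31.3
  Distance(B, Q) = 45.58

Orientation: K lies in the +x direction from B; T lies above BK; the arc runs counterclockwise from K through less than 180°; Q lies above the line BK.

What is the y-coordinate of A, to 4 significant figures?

16.39

Checks: ∠(TK, KB) = 90.00° ✓; |TK| = 9.700 ✓; |TA| = 9.700 ✓; ∠(TA, AQ) = 90.00° ✓; |AQ| = 31.30 ✓; |BQ| = 45.58 ✓.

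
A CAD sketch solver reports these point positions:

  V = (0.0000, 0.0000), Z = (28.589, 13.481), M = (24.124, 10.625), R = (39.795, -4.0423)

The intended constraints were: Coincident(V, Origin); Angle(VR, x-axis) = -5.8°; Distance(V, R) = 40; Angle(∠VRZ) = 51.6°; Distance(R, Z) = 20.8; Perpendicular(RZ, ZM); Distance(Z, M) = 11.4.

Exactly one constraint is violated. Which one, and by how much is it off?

Distance(Z, M) = 11.4 — off by 6.10.

V = (0.00, 0.00) ✓; VR at -5.800° ✓; |VR| = 40.00 ✓; ∠VRZ = 51.60° ✓; |RZ| = 20.80 ✓; ∠(RZ, ZM) = 90.01° ✓; |ZM| = 5.300 ✗.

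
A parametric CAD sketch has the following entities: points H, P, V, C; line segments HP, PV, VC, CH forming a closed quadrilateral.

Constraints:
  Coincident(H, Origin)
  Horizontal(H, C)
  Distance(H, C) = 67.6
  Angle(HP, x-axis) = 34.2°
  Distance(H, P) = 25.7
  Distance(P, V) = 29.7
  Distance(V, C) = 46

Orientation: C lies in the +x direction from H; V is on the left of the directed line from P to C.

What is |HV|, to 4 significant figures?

54.89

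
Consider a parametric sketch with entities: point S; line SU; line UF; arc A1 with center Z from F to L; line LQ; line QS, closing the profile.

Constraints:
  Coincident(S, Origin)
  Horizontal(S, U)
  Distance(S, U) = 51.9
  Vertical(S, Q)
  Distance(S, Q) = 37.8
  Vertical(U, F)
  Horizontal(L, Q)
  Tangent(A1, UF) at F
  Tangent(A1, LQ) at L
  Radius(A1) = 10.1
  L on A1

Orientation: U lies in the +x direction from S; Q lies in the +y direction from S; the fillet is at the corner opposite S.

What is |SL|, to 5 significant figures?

56.357

S is at the origin; S and U share the same y with |SU| = 51.9 and U on the +x side, so U = (51.900, 0.0000). S and Q share the same x with |SQ| = 37.8 and Q on the +y side, so Q = (0.0000, 37.800). The virtual corner opposite S is at (51.900, 37.800). A1 meets UF tangentially, so ZF is at right angles to UF and A1 meets LQ tangentially, so ZL is at right angles to LQ, with radius 10.1, so the center Z sits 10.1 in from both sides at Z = (41.800, 27.700). That places the tangent points at F = (51.900, 27.700) on UF and L = (41.800, 37.800) on LQ. Then |SL| = |L − S| = 56.357.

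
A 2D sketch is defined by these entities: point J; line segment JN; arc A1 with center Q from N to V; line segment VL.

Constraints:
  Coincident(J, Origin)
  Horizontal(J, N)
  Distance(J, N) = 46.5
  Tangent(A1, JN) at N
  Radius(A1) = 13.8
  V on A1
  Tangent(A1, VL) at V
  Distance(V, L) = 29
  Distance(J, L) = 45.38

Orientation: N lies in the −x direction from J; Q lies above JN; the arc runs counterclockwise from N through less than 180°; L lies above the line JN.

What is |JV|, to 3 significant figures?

34.7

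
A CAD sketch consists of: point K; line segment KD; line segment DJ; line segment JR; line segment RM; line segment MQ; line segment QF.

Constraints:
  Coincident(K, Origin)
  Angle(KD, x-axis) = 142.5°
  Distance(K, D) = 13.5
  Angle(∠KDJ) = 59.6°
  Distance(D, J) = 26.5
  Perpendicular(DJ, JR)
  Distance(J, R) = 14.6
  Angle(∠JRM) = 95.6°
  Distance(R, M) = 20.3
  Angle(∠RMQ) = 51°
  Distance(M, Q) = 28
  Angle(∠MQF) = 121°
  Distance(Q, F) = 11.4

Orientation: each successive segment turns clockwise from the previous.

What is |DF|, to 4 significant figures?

33.70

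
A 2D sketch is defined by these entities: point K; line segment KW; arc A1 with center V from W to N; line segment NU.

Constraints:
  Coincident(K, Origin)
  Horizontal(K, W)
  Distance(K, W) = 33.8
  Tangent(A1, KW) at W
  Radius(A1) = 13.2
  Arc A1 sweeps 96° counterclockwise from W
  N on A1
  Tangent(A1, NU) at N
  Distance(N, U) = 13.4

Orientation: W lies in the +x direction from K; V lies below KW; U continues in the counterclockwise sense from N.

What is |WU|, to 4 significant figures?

30.27

On A1, W sits at bearing 90° from V; a 96° counterclockwise sweep puts N at bearing 186°, so N = V + 13.2·(cos 186°, sin 186°) = (20.67, -14.58). A1 meets NU tangentially, so VN is at right angles to NU, so NU runs along (−sin 186°, cos 186°); with |NU| = 13.4, U = (22.07, -27.91). Then |WU| = |U − W| = 30.27.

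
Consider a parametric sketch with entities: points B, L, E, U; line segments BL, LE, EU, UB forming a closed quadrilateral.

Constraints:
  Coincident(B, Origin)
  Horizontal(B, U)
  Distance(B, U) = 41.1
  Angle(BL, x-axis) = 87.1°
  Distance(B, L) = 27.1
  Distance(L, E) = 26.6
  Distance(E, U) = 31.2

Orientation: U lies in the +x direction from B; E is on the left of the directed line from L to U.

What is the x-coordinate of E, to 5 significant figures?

27.943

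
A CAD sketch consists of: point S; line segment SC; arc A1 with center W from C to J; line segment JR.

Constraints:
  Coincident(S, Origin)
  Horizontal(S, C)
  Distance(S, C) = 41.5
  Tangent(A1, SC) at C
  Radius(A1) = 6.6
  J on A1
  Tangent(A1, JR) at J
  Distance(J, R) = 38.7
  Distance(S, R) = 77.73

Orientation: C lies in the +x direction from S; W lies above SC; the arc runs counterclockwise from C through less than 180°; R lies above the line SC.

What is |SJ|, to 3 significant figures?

46.8

S is at the origin; SC is horizontal with |SC| = 41.5 and C on the +x side, so C = (41.5, 0.00). Tangency of A1 to SC means the radius WC is perpendicular to SC, so W = C + (0, 6.6) = (41.5, 6.60). Since WJ ⟂ JR (tangency), |WR| = √(6.6² + 38.7²) = 39.3 regardless of where J sits on A1. So R lies on both circle(S, 77.73) and circle(W, 39.3); the above-SC intersection is R = (70.2, 33.4). J is the foot of the tangent from R: J = (46.8, 2.60).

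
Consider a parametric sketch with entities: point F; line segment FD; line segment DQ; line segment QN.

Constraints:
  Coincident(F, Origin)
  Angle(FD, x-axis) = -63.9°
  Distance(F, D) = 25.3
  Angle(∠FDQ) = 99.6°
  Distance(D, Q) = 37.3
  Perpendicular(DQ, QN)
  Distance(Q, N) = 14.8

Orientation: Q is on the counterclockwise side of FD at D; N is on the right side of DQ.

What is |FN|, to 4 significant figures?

57.48

∠FDQ = 99.6°, so DQ runs at -63.9° + (180° − 99.6°) = 16.50° from the x-axis; with |DQ| = 37.3, Q = D + 37.3·(cos 16.50°, sin 16.50°) = (46.89, -12.13). The perpendicularity gives QN at right angles to DQ; with |QN| = 14.8 on the right of DQ, N = Q + 14.8·(0.2840, -0.9588) = (51.10, -26.32). Then |FN| = |N − F| = 57.48.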